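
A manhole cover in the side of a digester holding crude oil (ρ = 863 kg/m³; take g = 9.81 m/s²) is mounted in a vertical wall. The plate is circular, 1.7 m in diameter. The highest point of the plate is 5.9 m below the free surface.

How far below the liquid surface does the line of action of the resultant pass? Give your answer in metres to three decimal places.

γ = ρg = 863 × 9.81 / 1000 = 8.46603 kN/m³.
The centroid is at the centre, 0.85 m below the top of the plate, so the centroid depth is h_c = 5.9 + 0.85 = 6.75 m.
A = π(0.85)² = 2.2698 m².
Resultant F = γ·h_c·A = 8.46603 × 6.75 × 2.2698 = 129.709 kN.
I_c = πr⁴/4 = π × 0.85⁴/4 = 0.409983 m⁴.
Centre of pressure: y_p = y_c + I_c/(y_c·A) = 6.75 + 0.409983/(6.75 × 2.2698) = 6.75 + 0.0267593 = 6.77676 m along the plane.

h_p = 6.777 m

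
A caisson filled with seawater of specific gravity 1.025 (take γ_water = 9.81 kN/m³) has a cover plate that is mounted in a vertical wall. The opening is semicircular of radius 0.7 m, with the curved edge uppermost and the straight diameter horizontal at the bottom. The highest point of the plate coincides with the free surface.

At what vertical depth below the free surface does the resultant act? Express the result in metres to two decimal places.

γ = 1.025 × 9.81 = 10.05525 kN/m³.
The centroid lies 4r/(3π) = 0.297089 m above the diameter, so r − 4r/(3π) = 0.7 − 0.297089 = 0.402911 m below the topmost point, so the centroid depth is h_c = 0.402911 m.
A = πr²/2 = π × 0.7²/2 = 0.76969 m².
Resultant F = γ·h_c·A = 10.05525 × 0.402911 × 0.76969 = 3.1183 kN.
I_c = (π/8 − 8/(9π))·r⁴ = 0.109757 × 0.7⁴ = 0.0263527 m⁴.
Centre of pressure: y_p = y_c + I_c/(y_c·A) = 0.402911 + 0.0263527/(0.402911 × 0.76969) = 0.402911 + 0.0849768 = 0.487888 m along the plane.

h_p = 0.49 m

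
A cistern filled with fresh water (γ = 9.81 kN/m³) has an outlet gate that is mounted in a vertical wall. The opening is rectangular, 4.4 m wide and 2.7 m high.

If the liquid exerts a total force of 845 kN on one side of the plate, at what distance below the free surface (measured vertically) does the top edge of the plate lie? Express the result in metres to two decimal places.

d_top ≈ 5.90 m

γ = 9.81 kN/m³.
A = 4.4 × 2.7 = 11.88 m².
From F = γ·h_c·A, the centroid depth is h_c = 845/(9.81 × 11.88) = 7.25056 m.
The centroid lies 2.7/2 = 1.35 m below the top edge, so the top edge sits at h_top = 7.25056 − 1.35 = 5.90056 m below the surface.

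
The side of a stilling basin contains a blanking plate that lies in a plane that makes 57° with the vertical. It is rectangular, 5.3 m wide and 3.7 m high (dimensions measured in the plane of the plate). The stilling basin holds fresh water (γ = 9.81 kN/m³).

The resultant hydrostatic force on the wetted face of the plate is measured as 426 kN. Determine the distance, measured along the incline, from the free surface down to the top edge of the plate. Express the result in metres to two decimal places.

γ = 9.81 kN/m³.
A = 5.3 × 3.7 = 19.61 m².
From F = γ·h_c·A, the centroid depth is h_c = 426/(9.81 × 19.61) = 2.21444 m.
The plate makes 57° with the vertical, i.e. θ = 90° − 57° = 33° to the horizontal. Measuring y along the incline from the free-surface line, vertical depth h = y·sinθ with sinθ = 0.544639.
Along the incline, y_c = h_c/sinθ = 2.21444/0.544639 = 4.06589 m.
The centroid lies 3.7/2 = 1.85 m below the top edge, so the top edge sits at y_top = 4.06589 − 1.85 = 2.21589 m along the incline.

y_top ≈ 2.22 m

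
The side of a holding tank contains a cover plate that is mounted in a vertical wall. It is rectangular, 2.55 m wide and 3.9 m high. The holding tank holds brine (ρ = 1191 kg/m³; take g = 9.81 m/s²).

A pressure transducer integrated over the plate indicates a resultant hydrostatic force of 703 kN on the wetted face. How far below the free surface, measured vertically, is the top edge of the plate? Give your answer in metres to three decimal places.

d_top ≈ 4.100 m

γ = ρg = 1191 × 9.81 / 1000 = 11.68371 kN/m³.
A = 2.55 × 3.9 = 9.945 m².
From F = γ·h_c·A, the centroid depth is h_c = 703/(11.68371 × 9.945) = 6.0502 m.
The centroid lies 3.9/2 = 1.95 m below the top edge, so the top edge sits at h_top = 6.0502 − 1.95 = 4.1002 m below the surface.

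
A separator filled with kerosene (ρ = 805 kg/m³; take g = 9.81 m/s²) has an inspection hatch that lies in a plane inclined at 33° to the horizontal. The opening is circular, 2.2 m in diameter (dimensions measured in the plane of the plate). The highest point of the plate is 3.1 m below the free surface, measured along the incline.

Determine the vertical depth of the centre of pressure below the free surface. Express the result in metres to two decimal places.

γ = ρg = 805 × 9.81 / 1000 = 7.89705 kN/m³.
Let θ = 33° be the plate's angle to the horizontal; measure y along the incline from where the plane meets the free surface. Vertical depth h = y·sinθ with sinθ = 0.544639.
The centroid is at the centre, 1.1 m below the top of the plate, so y_c = 3.1 + 1.1 = 4.2 m and h_c = 4.2 × 0.544639 = 2.28748 m.
A = π(1.1)² = 3.80133 m².
Resultant F = γ·h_c·A = 7.89705 × 2.28748 × 3.80133 = 68.6685 kN.
I_c = πr⁴/4 = π × 1.1⁴/4 = 1.1499 m⁴.
Centre of pressure: y_p = y_c + I_c/(y_c·A) = 4.2 + 1.1499/(4.2 × 3.80133) = 4.2 + 0.0720237 = 4.27202 m along the plane.
Vertically, h_p = y_p·sinθ = 4.27202 × 0.544639 = 2.32671 m.

h_p = 2.33 m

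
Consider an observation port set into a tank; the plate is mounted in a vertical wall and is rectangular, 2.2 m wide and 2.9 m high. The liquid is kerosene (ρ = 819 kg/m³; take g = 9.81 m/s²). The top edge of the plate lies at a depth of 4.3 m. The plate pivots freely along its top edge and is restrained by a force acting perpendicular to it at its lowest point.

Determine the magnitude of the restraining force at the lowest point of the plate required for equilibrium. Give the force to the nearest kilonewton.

P ≈ 160 kN

γ = ρg = 819 × 9.81 / 1000 = 8.03439 kN/m³.
The centroid lies 2.9/2 = 1.45 m below the top edge, so the centroid depth is h_c = 4.3 + 1.45 = 5.75 m.
A = 2.2 × 2.9 = 6.38 m².
Resultant F = γ·h_c·A = 8.03439 × 5.75 × 6.38 = 294.742 kN.
I_c = b·h³/12 = 2.2 × 2.9³/12 = 4.47132 m⁴.
Centre of pressure: y_p = y_c + I_c/(y_c·A) = 5.75 + 4.47132/(5.75 × 6.38) = 5.75 + 0.121884 = 5.87188 m along the plane.
The resultant acts 1.45 + 0.121884 = 1.57188 m (along the plate) below the hinge at the top edge, so the moment about the hinge is M = F × 1.57188 = 294.742 × 1.57188 = 463.299 kN·m.
A normal force at the bottom, 2.9 m from the hinge, must supply this moment: P = 463.299/2.9 = 159.758 kN.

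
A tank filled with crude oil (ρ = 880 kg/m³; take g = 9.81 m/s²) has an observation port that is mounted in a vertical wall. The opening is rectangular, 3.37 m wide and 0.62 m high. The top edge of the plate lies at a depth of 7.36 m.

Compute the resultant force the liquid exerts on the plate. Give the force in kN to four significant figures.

γ = ρg = 880 × 9.81 / 1000 = 8.6328 kN/m³.
The centroid lies 0.62/2 = 0.31 m below the top edge, so the centroid depth is h_c = 7.36 + 0.31 = 7.67 m.
A = 3.37 × 0.62 = 2.0894 m².
Resultant F = γ·h_c·A = 8.6328 × 7.67 × 2.0894 = 138.347 kN.

F ≈ 138.3 kN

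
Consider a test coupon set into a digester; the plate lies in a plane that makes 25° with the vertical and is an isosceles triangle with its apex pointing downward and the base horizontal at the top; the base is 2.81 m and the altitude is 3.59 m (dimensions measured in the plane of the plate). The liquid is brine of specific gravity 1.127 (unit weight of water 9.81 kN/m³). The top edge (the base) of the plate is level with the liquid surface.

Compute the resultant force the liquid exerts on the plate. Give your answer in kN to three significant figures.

F ≈ 60.5 kN

γ = 1.127 × 9.81 = 11.05587 kN/m³.
The plate makes 25° with the vertical, i.e. θ = 90° − 25° = 65° to the horizontal. Measuring y along the incline from the free-surface line, vertical depth h = y·sinθ with sinθ = 0.906308.
With the apex down, the centroid sits h/3 = 3.59/3 = 1.19667 m below the base (the top edge), so y_c = 1.19667 m and h_c = 1.19667 × 0.906308 = 1.08455 m.
A = ½ × 2.81 × 3.59 = 5.04395 m².
Resultant F = γ·h_c·A = 11.05587 × 1.08455 × 5.04395 = 60.4802 kN.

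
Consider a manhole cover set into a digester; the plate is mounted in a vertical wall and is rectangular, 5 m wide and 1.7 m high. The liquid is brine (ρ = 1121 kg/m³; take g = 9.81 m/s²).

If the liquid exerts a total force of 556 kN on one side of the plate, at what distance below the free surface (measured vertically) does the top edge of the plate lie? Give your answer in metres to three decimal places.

γ = ρg = 1121 × 9.81 / 1000 = 10.99701 kN/m³.
A = 5 × 1.7 = 8.5 m².
From F = γ·h_c·A, the centroid depth is h_c = 556/(10.99701 × 8.5) = 5.94814 m.
The centroid lies 1.7/2 = 0.85 m below the top edge, so the top edge sits at h_top = 5.94814 − 0.85 = 5.09814 m below the surface.

d_top ≈ 5.098 m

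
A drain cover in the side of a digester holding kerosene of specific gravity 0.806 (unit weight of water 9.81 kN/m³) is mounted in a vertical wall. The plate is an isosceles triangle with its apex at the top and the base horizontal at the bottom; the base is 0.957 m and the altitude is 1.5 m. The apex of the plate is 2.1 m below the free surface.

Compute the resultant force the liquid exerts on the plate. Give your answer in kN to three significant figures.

F ≈ 17.6 kN

γ = 0.806 × 9.81 = 7.90686 kN/m³.
With the apex up, the centroid sits 2h/3 = 2 × 1.5/3 = 1 m below the apex, so the centroid depth is h_c = 2.1 + 1 = 3.1 m.
A = ½ × 0.957 × 1.5 = 0.71775 m².
Resultant F = γ·h_c·A = 7.90686 × 3.1 × 0.71775 = 17.593 kN.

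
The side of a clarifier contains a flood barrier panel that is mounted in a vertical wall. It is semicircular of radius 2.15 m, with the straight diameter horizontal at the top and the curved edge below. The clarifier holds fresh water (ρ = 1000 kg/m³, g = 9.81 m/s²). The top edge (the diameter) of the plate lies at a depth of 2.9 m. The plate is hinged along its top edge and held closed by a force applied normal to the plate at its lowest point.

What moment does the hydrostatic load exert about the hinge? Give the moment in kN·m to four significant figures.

γ = ρg = 1000 × 9.81 = 9810 N/m³ = 9.81 kN/m³.
The centroid of a semicircle lies 4r/(3π) = 0.912488 m from the diameter, here below the top edge, so the centroid depth is h_c = 2.9 + 0.912488 = 3.81249 m.
A = πr²/2 = π × 2.15²/2 = 7.26101 m².
Resultant F = γ·h_c·A = 9.81 × 3.81249 × 7.26101 = 271.566 kN.
I_c = (π/8 − 8/(9π))·r⁴ = 0.109757 × 2.15⁴ = 2.34523 m⁴.
Centre of pressure: y_p = y_c + I_c/(y_c·A) = 3.81249 + 2.34523/(3.81249 × 7.26101) = 3.81249 + 0.0847188 = 3.89721 m along the plane.
The resultant acts 0.912488 + 0.0847188 = 0.997207 m (along the plate) below the hinge at the top edge, so the moment about the hinge is M = F × 0.997207 = 271.566 × 0.997207 = 270.808 kN·m.

M ≈ 270.8 kN·m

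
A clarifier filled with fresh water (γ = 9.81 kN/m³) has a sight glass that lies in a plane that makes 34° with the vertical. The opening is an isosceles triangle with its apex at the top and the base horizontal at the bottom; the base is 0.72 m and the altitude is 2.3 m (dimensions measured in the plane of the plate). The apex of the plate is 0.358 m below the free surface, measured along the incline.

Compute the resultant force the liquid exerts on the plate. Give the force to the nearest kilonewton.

γ = 9.81 kN/m³.
The plate makes 34° with the vertical, i.e. θ = 90° − 34° = 56° to the horizontal. Measuring y along the incline from the free-surface line, vertical depth h = y·sinθ with sinθ = 0.829038.
With the apex up, the centroid sits 2h/3 = 2 × 2.3/3 = 1.53333 m below the apex, so y_c = 0.358 + 1.53333 = 1.89133 m and h_c = 1.89133 × 0.829038 = 1.56798 m.
A = ½ × 0.72 × 2.3 = 0.828 m².
Resultant F = γ·h_c·A = 9.81 × 1.56798 × 0.828 = 12.7362 kN.

F ≈ 13 kN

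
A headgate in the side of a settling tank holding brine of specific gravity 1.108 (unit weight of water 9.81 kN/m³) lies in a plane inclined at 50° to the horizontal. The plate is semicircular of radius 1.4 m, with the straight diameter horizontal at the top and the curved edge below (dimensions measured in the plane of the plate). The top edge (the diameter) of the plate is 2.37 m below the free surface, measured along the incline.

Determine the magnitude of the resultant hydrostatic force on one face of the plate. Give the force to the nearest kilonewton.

γ = 1.108 × 9.81 = 10.86948 kN/m³.
Let θ = 50° be the plate's angle to the horizontal; measure y along the incline from where the plane meets the free surface. Vertical depth h = y·sinθ with sinθ = 0.766044.
The centroid of a semicircle lies 4r/(3π) = 0.594178 m from the diameter, here below the top edge, so y_c = 2.37 + 0.594178 = 2.96418 m and h_c = 2.96418 × 0.766044 = 2.27069 m.
A = πr²/2 = π × 1.4²/2 = 3.07876 m².
Resultant F = γ·h_c·A = 10.86948 × 2.27069 × 3.07876 = 75.9876 kN.

F ≈ 76 kN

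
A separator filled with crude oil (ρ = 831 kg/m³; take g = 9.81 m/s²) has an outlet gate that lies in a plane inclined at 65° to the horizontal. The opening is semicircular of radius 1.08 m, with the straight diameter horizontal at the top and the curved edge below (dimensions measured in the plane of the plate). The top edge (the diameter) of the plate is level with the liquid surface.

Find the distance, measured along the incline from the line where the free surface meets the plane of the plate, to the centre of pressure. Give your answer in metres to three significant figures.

y_p = 0.636 m

γ = ρg = 831 × 9.81 / 1000 = 8.15211 kN/m³.
Let θ = 65° be the plate's angle to the horizontal; measure y along the incline from where the plane meets the free surface. Vertical depth h = y·sinθ with sinθ = 0.906308.
The centroid of a semicircle lies 4r/(3π) = 0.458366 m from the diameter, here below the top edge, so y_c = 0.458366 m and h_c = 0.458366 × 0.906308 = 0.415421 m.
A = πr²/2 = π × 1.08²/2 = 1.83218 m².
Resultant F = γ·h_c·A = 8.15211 × 0.415421 × 1.83218 = 6.20478 kN.
I_c = (π/8 − 8/(9π))·r⁴ = 0.109757 × 1.08⁴ = 0.149323 m⁴.
Centre of pressure: y_p = y_c + I_c/(y_c·A) = 0.458366 + 0.149323/(0.458366 × 1.83218) = 0.458366 + 0.177806 = 0.636172 m along the plane.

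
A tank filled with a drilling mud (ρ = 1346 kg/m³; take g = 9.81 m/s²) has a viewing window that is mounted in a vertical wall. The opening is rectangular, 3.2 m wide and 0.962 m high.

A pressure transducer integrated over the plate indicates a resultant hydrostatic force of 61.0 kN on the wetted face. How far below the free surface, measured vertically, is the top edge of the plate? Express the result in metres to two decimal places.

γ = ρg = 1346 × 9.81 / 1000 = 13.20426 kN/m³.
A = 3.2 × 0.962 = 3.0784 m².
From F = γ·h_c·A, the centroid depth is h_c = 61.0/(13.20426 × 3.0784) = 1.50069 m.
The centroid lies 0.962/2 = 0.481 m below the top edge, so the top edge sits at h_top = 1.50069 − 0.481 = 1.01969 m below the surface.

d_top ≈ 1.02 m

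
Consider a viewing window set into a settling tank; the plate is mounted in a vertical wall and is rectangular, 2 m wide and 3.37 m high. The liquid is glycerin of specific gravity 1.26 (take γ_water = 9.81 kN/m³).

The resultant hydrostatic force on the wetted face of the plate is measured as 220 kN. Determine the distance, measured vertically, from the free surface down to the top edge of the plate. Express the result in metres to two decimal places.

d_top ≈ 0.96 m

γ = 1.26 × 9.81 = 12.3606 kN/m³.
A = 2 × 3.37 = 6.74 m².
From F = γ·h_c·A, the centroid depth is h_c = 220/(12.3606 × 6.74) = 2.64073 m.
The centroid lies 3.37/2 = 1.685 m below the top edge, so the top edge sits at h_top = 2.64073 − 1.685 = 0.95573 m below the surface.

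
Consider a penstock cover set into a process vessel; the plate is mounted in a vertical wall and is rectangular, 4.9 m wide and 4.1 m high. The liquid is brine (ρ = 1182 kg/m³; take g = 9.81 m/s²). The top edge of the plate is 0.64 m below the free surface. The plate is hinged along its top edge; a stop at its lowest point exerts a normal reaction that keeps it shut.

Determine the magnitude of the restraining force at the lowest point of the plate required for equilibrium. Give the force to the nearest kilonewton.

γ = ρg = 1182 × 9.81 / 1000 = 11.59542 kN/m³.
The centroid lies 4.1/2 = 2.05 m below the top edge, so the centroid depth is h_c = 0.64 + 2.05 = 2.69 m.
A = 4.9 × 4.1 = 20.09 m².
Resultant F = γ·h_c·A = 11.59542 × 2.69 × 20.09 = 626.641 kN.
I_c = b·h³/12 = 4.9 × 4.1³/12 = 28.1427 m⁴.
Centre of pressure: y_p = y_c + I_c/(y_c·A) = 2.69 + 28.1427/(2.69 × 20.09) = 2.69 + 0.520755 = 3.21075 m along the plane.
The resultant acts 2.05 + 0.520755 = 2.57075 m (along the plate) below the hinge at the top edge, so the moment about the hinge is M = F × 2.57075 = 626.641 × 2.57075 = 1610.94 kN·m.
A normal force at the bottom, 4.1 m from the hinge, must supply this moment: P = 1610.94/4.1 = 392.912 kN.

P ≈ 393 kN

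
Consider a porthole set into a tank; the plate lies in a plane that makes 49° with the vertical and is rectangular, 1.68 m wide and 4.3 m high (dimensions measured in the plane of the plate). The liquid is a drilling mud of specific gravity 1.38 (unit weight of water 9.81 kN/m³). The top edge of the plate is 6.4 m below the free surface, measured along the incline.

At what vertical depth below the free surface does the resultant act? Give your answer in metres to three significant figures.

γ = 1.38 × 9.81 = 13.5378 kN/m³.
The plate makes 49° with the vertical, i.e. θ = 90° − 49° = 41° to the horizontal. Measuring y along the incline from the free-surface line, vertical depth h = y·sinθ with sinθ = 0.656059.
The centroid lies 4.3/2 = 2.15 m below the top edge, so y_c = 6.4 + 2.15 = 8.55 m and h_c = 8.55 × 0.656059 = 5.6093 m.
A = 1.68 × 4.3 = 7.224 m².
Resultant F = γ·h_c·A = 13.5378 × 5.6093 × 7.224 = 548.573 kN.
I_c = b·h³/12 = 1.68 × 4.3³/12 = 11.131 m⁴.
Centre of pressure: y_p = y_c + I_c/(y_c·A) = 8.55 + 11.131/(8.55 × 7.224) = 8.55 + 0.180215 = 8.73022 m along the plane.
Vertically, h_p = y_p·sinθ = 8.73022 × 0.656059 = 5.72754 m.

h_p = 5.73 m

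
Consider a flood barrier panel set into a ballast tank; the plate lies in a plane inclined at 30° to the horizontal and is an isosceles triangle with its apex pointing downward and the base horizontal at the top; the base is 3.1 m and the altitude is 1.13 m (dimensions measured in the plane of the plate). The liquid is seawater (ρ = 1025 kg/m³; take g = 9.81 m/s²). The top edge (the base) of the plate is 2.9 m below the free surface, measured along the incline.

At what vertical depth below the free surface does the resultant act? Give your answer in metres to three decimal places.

γ = ρg = 1025 × 9.81 / 1000 = 10.05525 kN/m³.
Let θ = 30° be the plate's angle to the horizontal; measure y along the incline from where the plane meets the free surface. Vertical depth h = y·sinθ with sinθ = 0.500000.
With the apex down, the centroid sits h/3 = 1.13/3 = 0.376667 m below the base (the top edge), so y_c = 2.9 + 0.376667 = 3.27667 m and h_c = 3.27667 × 0.500000 = 1.63834 m.
A = ½ × 3.1 × 1.13 = 1.7515 m².
Resultant F = γ·h_c·A = 10.05525 × 1.63834 × 1.7515 = 28.8541 kN.
I_c = b·h³/36 = 3.1 × 1.13³/36 = 0.124249 m⁴.
Centre of pressure: y_p = y_c + I_c/(y_c·A) = 3.27667 + 0.124249/(3.27667 × 1.7515) = 3.27667 + 0.0216496 = 3.29832 m along the plane.
Vertically, h_p = y_p·sinθ = 3.29832 × 0.500000 = 1.64916 m.

h_p = 1.649 m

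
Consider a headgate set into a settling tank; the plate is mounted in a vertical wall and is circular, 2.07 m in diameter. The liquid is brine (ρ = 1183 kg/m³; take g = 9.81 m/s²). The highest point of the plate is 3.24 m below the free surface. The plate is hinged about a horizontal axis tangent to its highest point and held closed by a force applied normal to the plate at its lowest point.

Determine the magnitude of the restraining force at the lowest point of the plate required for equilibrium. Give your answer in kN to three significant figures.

γ = ρg = 1183 × 9.81 / 1000 = 11.60523 kN/m³.
The centroid is at the centre, 1.035 m below the top of the plate, so the centroid depth is h_c = 3.24 + 1.035 = 4.275 m.
A = π(1.035)² = 3.36535 m².
Resultant F = γ·h_c·A = 11.60523 × 4.275 × 3.36535 = 166.963 kN.
I_c = πr⁴/4 = π × 1.035⁴/4 = 0.901262 m⁴.
Centre of pressure: y_p = y_c + I_c/(y_c·A) = 4.275 + 0.901262/(4.275 × 3.36535) = 4.275 + 0.0626448 = 4.33764 m along the plane.
The resultant acts 1.035 + 0.0626448 = 1.09764 m (along the plate) below the hinge at the top edge, so the moment about the hinge is M = F × 1.09764 = 166.963 × 1.09764 = 183.265 kN·m.
A normal force at the bottom, 2.07 m from the hinge, must supply this moment: P = 183.265/2.07 = 88.5338 kN.

P ≈ 88.5 kN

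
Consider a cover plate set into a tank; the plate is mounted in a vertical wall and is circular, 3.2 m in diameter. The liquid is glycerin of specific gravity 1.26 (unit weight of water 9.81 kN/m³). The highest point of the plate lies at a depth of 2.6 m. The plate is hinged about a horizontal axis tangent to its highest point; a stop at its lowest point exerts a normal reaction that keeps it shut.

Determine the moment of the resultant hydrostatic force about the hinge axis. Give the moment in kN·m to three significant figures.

γ = 1.26 × 9.81 = 12.3606 kN/m³.
The centroid is at the centre, 1.6 m below the top of the plate, so the centroid depth is h_c = 2.6 + 1.6 = 4.2 m.
A = π(1.6)² = 8.04248 m².
Resultant F = γ·h_c·A = 12.3606 × 4.2 × 8.04248 = 417.521 kN.
I_c = πr⁴/4 = π × 1.6⁴/4 = 5.14719 m⁴.
Centre of pressure: y_p = y_c + I_c/(y_c·A) = 4.2 + 5.14719/(4.2 × 8.04248) = 4.2 + 0.152381 = 4.35238 m along the plane.
The resultant acts 1.6 + 0.152381 = 1.75238 m (along the plate) below the hinge at the top edge, so the moment about the hinge is M = F × 1.75238 = 417.521 × 1.75238 = 731.655 kN·m.

M ≈ 732 kN·m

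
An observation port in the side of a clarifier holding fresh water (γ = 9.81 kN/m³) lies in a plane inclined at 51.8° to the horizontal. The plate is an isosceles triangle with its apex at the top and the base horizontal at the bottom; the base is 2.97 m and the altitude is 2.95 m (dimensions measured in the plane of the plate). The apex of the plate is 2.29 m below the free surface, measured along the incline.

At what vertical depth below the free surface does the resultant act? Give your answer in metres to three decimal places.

γ = 9.81 kN/m³.
Let θ = 51.8° be the plate's angle to the horizontal; measure y along the incline from where the plane meets the free surface. Vertical depth h = y·sinθ with sinθ = 0.785857.
With the apex up, the centroid sits 2h/3 = 2 × 2.95/3 = 1.96667 m below the apex, so y_c = 2.29 + 1.96667 = 4.25667 m and h_c = 4.25667 × 0.785857 = 3.34513 m.
A = ½ × 2.97 × 2.95 = 4.38075 m².
Resultant F = γ·h_c·A = 9.81 × 3.34513 × 4.38075 = 143.757 kN.
I_c = b·h³/36 = 2.97 × 2.95³/36 = 2.11797 m⁴.
Centre of pressure: y_p = y_c + I_c/(y_c·A) = 4.25667 + 2.11797/(4.25667 × 4.38075) = 4.25667 + 0.11358 = 4.37025 m along the plane.
Vertically, h_p = y_p·sinθ = 4.37025 × 0.785857 = 3.43439 m.

h_p = 3.434 m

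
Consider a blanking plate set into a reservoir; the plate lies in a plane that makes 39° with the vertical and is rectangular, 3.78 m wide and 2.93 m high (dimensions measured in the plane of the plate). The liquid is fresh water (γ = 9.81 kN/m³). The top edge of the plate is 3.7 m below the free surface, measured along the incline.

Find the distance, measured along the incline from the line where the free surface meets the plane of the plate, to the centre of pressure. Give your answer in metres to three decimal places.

y_p = 5.304 m

γ = 9.81 kN/m³.
The plate makes 39° with the vertical, i.e. θ = 90° − 39° = 51° to the horizontal. Measuring y along the incline from the free-surface line, vertical depth h = y·sinθ with sinθ = 0.777146.
The centroid lies 2.93/2 = 1.465 m below the top edge, so y_c = 3.7 + 1.465 = 5.165 m and h_c = 5.165 × 0.777146 = 4.01396 m.
A = 3.78 × 2.93 = 11.0754 m².
Resultant F = γ·h_c·A = 9.81 × 4.01396 × 11.0754 = 436.115 kN.
I_c = b·h³/12 = 3.78 × 2.93³/12 = 7.92343 m⁴.
Centre of pressure: y_p = y_c + I_c/(y_c·A) = 5.165 + 7.92343/(5.165 × 11.0754) = 5.165 + 0.138511 = 5.30351 m along the plane.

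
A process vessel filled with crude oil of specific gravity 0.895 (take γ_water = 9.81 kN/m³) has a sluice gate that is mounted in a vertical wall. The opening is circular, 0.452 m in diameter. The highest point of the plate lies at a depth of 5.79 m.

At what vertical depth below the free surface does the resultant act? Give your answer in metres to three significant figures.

γ = 0.895 × 9.81 = 8.77995 kN/m³.
The centroid is at the centre, 0.226 m below the top of the plate, so the centroid depth is h_c = 5.79 + 0.226 = 6.016 m.
A = π(0.226)² = 0.16046 m².
Resultant F = γ·h_c·A = 8.77995 × 6.016 × 0.16046 = 8.47553 kN.
I_c = πr⁴/4 = π × 0.226⁴/4 = 0.00204891 m⁴.
Centre of pressure: y_p = y_c + I_c/(y_c·A) = 6.016 + 0.00204891/(6.016 × 0.16046) = 6.016 + 0.0021225 = 6.01812 m along the plane.

h_p = 6.02 m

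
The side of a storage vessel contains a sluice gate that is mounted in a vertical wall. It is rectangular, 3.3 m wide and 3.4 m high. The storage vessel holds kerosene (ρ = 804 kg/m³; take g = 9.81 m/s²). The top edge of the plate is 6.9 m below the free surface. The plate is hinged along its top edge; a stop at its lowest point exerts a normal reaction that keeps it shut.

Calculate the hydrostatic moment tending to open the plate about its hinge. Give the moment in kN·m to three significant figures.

γ = ρg = 804 × 9.81 / 1000 = 7.88724 kN/m³.
The centroid lies 3.4/2 = 1.7 m below the top edge, so the centroid depth is h_c = 6.9 + 1.7 = 8.6 m.
A = 3.3 × 3.4 = 11.22 m².
Resultant F = γ·h_c·A = 7.88724 × 8.6 × 11.22 = 761.056 kN.
I_c = b·h³/12 = 3.3 × 3.4³/12 = 10.8086 m⁴.
Centre of pressure: y_p = y_c + I_c/(y_c·A) = 8.6 + 10.8086/(8.6 × 11.22) = 8.6 + 0.112016 = 8.71202 m along the plane.
The resultant acts 1.7 + 0.112016 = 1.81202 m (along the plate) below the hinge at the top edge, so the moment about the hinge is M = F × 1.81202 = 761.056 × 1.81202 = 1379.05 kN·m.

M ≈ 1380 kN·m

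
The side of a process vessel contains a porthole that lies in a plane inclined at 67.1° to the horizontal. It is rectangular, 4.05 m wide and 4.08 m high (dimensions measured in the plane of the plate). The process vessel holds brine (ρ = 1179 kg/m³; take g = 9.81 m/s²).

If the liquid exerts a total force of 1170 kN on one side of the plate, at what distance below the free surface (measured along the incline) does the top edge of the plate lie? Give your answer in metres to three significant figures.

γ = ρg = 1179 × 9.81 / 1000 = 11.56599 kN/m³.
A = 4.05 × 4.08 = 16.524 m².
From F = γ·h_c·A, the centroid depth is h_c = 1170/(11.56599 × 16.524) = 6.12192 m.
Let θ = 67.1° be the plate's angle to the horizontal; measure y along the incline from where the plane meets the free surface. Vertical depth h = y·sinθ with sinθ = 0.921185.
Along the incline, y_c = h_c/sinθ = 6.12192/0.921185 = 6.6457 m.
The centroid lies 4.08/2 = 2.04 m below the top edge, so the top edge sits at y_top = 6.6457 − 2.04 = 4.6057 m along the incline.

y_top ≈ 4.61 m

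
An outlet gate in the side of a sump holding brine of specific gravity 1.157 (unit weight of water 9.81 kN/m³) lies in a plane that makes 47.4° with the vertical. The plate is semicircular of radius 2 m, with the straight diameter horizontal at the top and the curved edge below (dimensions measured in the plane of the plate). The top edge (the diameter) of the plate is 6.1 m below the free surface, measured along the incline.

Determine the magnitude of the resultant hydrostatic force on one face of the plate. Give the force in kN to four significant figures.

F ≈ 335.4 kN

γ = 1.157 × 9.81 = 11.35017 kN/m³.
The plate makes 47.4° with the vertical, i.e. θ = 90° − 47.4° = 42.6° to the horizontal. Measuring y along the incline from the free-surface line, vertical depth h = y·sinθ with sinθ = 0.676876.
The centroid of a semicircle lies 4r/(3π) = 0.848826 m from the diameter, here below the top edge, so y_c = 6.1 + 0.848826 = 6.94883 m and h_c = 6.94883 × 0.676876 = 4.7035 m.
A = πr²/2 = π × 2²/2 = 6.28319 m².
Resultant F = γ·h_c·A = 11.35017 × 4.7035 × 6.28319 = 335.431 kN.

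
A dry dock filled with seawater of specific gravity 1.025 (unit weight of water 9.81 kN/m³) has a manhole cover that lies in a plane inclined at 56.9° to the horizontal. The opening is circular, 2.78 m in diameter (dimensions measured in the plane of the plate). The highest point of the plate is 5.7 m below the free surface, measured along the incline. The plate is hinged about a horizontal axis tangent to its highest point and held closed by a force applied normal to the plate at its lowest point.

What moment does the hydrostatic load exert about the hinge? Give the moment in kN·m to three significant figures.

γ = 1.025 × 9.81 = 10.05525 kN/m³.
Let θ = 56.9° be the plate's angle to the horizontal; measure y along the incline from where the plane meets the free surface. Vertical depth h = y·sinθ with sinθ = 0.837719.
The centroid is at the centre, 1.39 m below the top of the plate, so y_c = 5.7 + 1.39 = 7.09 m and h_c = 7.09 × 0.837719 = 5.93943 m.
A = π(1.39)² = 6.06987 m².
Resultant F = γ·h_c·A = 10.05525 × 5.93943 × 6.06987 = 362.508 kN.
I_c = πr⁴/4 = π × 1.39⁴/4 = 2.9319 m⁴.
Centre of pressure: y_p = y_c + I_c/(y_c·A) = 7.09 + 2.9319/(7.09 × 6.06987) = 7.09 + 0.0681277 = 7.15813 m along the plane.
The resultant acts 1.39 + 0.0681277 = 1.45813 m (along the plate) below the hinge at the top edge, so the moment about the hinge is M = F × 1.45813 = 362.508 × 1.45813 = 528.584 kN·m.

M ≈ 529 kN·m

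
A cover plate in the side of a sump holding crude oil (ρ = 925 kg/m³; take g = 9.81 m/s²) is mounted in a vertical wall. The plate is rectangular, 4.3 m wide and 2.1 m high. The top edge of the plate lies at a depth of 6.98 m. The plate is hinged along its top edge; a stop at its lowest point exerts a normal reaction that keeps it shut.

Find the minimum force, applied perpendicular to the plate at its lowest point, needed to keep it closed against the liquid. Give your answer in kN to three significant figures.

γ = ρg = 925 × 9.81 / 1000 = 9.07425 kN/m³.
The centroid lies 2.1/2 = 1.05 m below the top edge, so the centroid depth is h_c = 6.98 + 1.05 = 8.03 m.
A = 4.3 × 2.1 = 9.03 m².
Resultant F = γ·h_c·A = 9.07425 × 8.03 × 9.03 = 657.982 kN.
I_c = b·h³/12 = 4.3 × 2.1³/12 = 3.31853 m⁴.
Centre of pressure: y_p = y_c + I_c/(y_c·A) = 8.03 + 3.31853/(8.03 × 9.03) = 8.03 + 0.0457659 = 8.07577 m along the plane.
The resultant acts 1.05 + 0.0457659 = 1.09577 m (along the plate) below the hinge at the top edge, so the moment about the hinge is M = F × 1.09577 = 657.982 × 1.09577 = 720.997 kN·m.
A normal force at the bottom, 2.1 m from the hinge, must supply this moment: P = 720.997/2.1 = 343.332 kN.

P ≈ 343 kN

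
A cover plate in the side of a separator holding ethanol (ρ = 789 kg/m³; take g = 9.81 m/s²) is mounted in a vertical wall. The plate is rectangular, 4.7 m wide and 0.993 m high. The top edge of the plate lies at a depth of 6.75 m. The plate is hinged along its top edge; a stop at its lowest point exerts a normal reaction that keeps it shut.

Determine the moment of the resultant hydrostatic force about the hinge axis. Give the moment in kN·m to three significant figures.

M ≈ 133 kN·m

γ = ρg = 789 × 9.81 / 1000 = 7.74009 kN/m³.
The centroid lies 0.993/2 = 0.4965 m below the top edge, so the centroid depth is h_c = 6.75 + 0.4965 = 7.2465 m.
A = 4.7 × 0.993 = 4.6671 m².
Resultant F = γ·h_c·A = 7.74009 × 7.2465 × 4.6671 = 261.771 kN.
I_c = b·h³/12 = 4.7 × 0.993³/12 = 0.383499 m⁴.
Centre of pressure: y_p = y_c + I_c/(y_c·A) = 7.2465 + 0.383499/(7.2465 × 4.6671) = 7.2465 + 0.0113394 = 7.25784 m along the plane.
The resultant acts 0.4965 + 0.0113394 = 0.507839 m (along the plate) below the hinge at the top edge, so the moment about the hinge is M = F × 0.507839 = 261.771 × 0.507839 = 132.938 kN·m.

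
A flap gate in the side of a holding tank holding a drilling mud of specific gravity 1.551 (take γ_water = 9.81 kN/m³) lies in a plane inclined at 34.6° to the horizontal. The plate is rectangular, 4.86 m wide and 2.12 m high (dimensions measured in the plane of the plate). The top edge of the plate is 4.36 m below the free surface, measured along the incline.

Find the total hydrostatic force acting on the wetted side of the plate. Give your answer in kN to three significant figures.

γ = 1.551 × 9.81 = 15.21531 kN/m³.
Let θ = 34.6° be the plate's angle to the horizontal; measure y along the incline from where the plane meets the free surface. Vertical depth h = y·sinθ with sinθ = 0.567844.
The centroid lies 2.12/2 = 1.06 m below the top edge, so y_c = 4.36 + 1.06 = 5.42 m and h_c = 5.42 × 0.567844 = 3.07771 m.
A = 4.86 × 2.12 = 10.3032 m².
Resultant F = γ·h_c·A = 15.21531 × 3.07771 × 10.3032 = 482.481 kN.

F ≈ 482 kN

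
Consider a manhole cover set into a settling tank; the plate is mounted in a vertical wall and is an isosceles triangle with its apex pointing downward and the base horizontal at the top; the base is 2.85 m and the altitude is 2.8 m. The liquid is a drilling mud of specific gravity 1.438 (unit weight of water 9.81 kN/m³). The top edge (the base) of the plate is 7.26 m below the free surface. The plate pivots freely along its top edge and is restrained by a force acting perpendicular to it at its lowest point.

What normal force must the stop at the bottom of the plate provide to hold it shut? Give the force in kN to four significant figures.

γ = 1.438 × 9.81 = 14.10678 kN/m³.
With the apex down, the centroid sits h/3 = 2.8/3 = 0.933333 m below the base (the top edge), so the centroid depth is h_c = 7.26 + 0.933333 = 8.19333 m.
A = ½ × 2.85 × 2.8 = 3.99 m².
Resultant F = γ·h_c·A = 14.10678 × 8.19333 × 3.99 = 461.17 kN.
I_c = b·h³/36 = 2.85 × 2.8³/36 = 1.73787 m⁴.
Centre of pressure: y_p = y_c + I_c/(y_c·A) = 8.19333 + 1.73787/(8.19333 × 3.99) = 8.19333 + 0.0531599 = 8.24649 m along the plane.
The resultant acts 0.933333 + 0.0531599 = 0.986493 m (along the plate) below the hinge at the top edge, so the moment about the hinge is M = F × 0.986493 = 461.17 × 0.986493 = 454.941 kN·m.
A normal force at the bottom, 2.8 m from the hinge, must supply this moment: P = 454.941/2.8 = 162.479 kN.

P ≈ 162.5 kN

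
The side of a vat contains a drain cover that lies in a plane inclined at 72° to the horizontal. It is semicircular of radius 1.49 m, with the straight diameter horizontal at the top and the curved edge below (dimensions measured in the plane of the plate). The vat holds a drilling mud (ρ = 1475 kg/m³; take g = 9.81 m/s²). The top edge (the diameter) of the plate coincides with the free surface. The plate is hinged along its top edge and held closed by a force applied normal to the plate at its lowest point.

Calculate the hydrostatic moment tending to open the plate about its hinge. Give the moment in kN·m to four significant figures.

γ = ρg = 1475 × 9.81 / 1000 = 14.46975 kN/m³.
Let θ = 72° be the plate's angle to the horizontal; measure y along the incline from where the plane meets the free surface. Vertical depth h = y·sinθ with sinθ = 0.951057.
The centroid of a semicircle lies 4r/(3π) = 0.632376 m from the diameter, here below the top edge, so y_c = 0.632376 m and h_c = 0.632376 × 0.951057 = 0.601426 m.
A = πr²/2 = π × 1.49²/2 = 3.48732 m².
Resultant F = γ·h_c·A = 14.46975 × 0.601426 × 3.48732 = 30.3483 kN.
I_c = (π/8 − 8/(9π))·r⁴ = 0.109757 × 1.49⁴ = 0.540975 m⁴.
Centre of pressure: y_p = y_c + I_c/(y_c·A) = 0.632376 + 0.540975/(0.632376 × 3.48732) = 0.632376 + 0.245307 = 0.877683 m along the plane.
The resultant acts 0.632376 + 0.245307 = 0.877683 m (along the plate) below the hinge at the top edge, so the moment about the hinge is M = F × 0.877683 = 30.3483 × 0.877683 = 26.6362 kN·m.

M ≈ 26.64 kN·m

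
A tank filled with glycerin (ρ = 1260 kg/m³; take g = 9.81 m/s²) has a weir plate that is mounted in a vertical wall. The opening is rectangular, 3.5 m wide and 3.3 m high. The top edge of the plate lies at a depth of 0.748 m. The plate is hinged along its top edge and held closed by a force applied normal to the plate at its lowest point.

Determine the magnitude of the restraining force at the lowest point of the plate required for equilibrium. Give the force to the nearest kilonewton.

P ≈ 210 kN

γ = ρg = 1260 × 9.81 / 1000 = 12.3606 kN/m³.
The centroid lies 3.3/2 = 1.65 m below the top edge, so the centroid depth is h_c = 0.748 + 1.65 = 2.398 m.
A = 3.5 × 3.3 = 11.55 m².
Resultant F = γ·h_c·A = 12.3606 × 2.398 × 11.55 = 342.35 kN.
I_c = b·h³/12 = 3.5 × 3.3³/12 = 10.4816 m⁴.
Centre of pressure: y_p = y_c + I_c/(y_c·A) = 2.398 + 10.4816/(2.398 × 11.55) = 2.398 + 0.378439 = 2.77644 m along the plane.
The resultant acts 1.65 + 0.378439 = 2.02844 m (along the plate) below the hinge at the top edge, so the moment about the hinge is M = F × 2.02844 = 342.35 × 2.02844 = 694.436 kN·m.
A normal force at the bottom, 3.3 m from the hinge, must supply this moment: P = 694.436/3.3 = 210.435 kN.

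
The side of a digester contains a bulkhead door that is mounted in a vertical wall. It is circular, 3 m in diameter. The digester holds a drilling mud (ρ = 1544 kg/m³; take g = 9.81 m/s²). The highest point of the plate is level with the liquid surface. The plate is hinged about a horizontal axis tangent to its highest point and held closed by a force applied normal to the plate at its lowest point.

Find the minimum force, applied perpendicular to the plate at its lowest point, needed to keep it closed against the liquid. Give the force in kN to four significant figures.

P ≈ 100.4 kN

γ = ρg = 1544 × 9.81 / 1000 = 15.14664 kN/m³.
The centroid is at the centre, 1.5 m below the top of the plate, so the centroid depth is h_c = 1.5 m.
A = π(1.5)² = 7.06858 m².
Resultant F = γ·h_c·A = 15.14664 × 1.5 × 7.06858 = 160.598 kN.
I_c = πr⁴/4 = π × 1.5⁴/4 = 3.97608 m⁴.
Centre of pressure: y_p = y_c + I_c/(y_c·A) = 1.5 + 3.97608/(1.5 × 7.06858) = 1.5 + 0.375 = 1.875 m along the plane.
The resultant acts 1.5 + 0.375 = 1.875 m (along the plate) below the hinge at the top edge, so the moment about the hinge is M = F × 1.875 = 160.598 × 1.875 = 301.121 kN·m.
A normal force at the bottom, 3 m from the hinge, must supply this moment: P = 301.121/3 = 100.374 kN.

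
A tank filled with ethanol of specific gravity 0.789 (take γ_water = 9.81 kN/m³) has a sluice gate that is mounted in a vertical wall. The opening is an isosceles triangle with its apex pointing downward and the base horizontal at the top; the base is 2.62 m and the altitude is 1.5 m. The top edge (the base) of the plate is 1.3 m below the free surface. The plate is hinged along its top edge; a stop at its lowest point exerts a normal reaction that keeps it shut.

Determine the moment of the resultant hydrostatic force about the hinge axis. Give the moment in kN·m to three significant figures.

M ≈ 15.6 kN·m

γ = 0.789 × 9.81 = 7.74009 kN/m³.
With the apex down, the centroid sits h/3 = 1.5/3 = 0.5 m below the base (the top edge), so the centroid depth is h_c = 1.3 + 0.5 = 1.8 m.
A = ½ × 2.62 × 1.5 = 1.965 m².
Resultant F = γ·h_c·A = 7.74009 × 1.8 × 1.965 = 27.3767 kN.
I_c = b·h³/36 = 2.62 × 1.5³/36 = 0.245625 m⁴.
Centre of pressure: y_p = y_c + I_c/(y_c·A) = 1.8 + 0.245625/(1.8 × 1.965) = 1.8 + 0.0694444 = 1.86944 m along the plane.
The resultant acts 0.5 + 0.0694444 = 0.569444 m (along the plate) below the hinge at the top edge, so the moment about the hinge is M = F × 0.569444 = 27.3767 × 0.569444 = 15.5895 kN·m.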